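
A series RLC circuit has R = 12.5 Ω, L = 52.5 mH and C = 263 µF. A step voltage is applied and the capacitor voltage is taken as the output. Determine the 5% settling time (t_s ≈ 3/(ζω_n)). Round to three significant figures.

t_s ≈ 0.0252 s

For a series RLC circuit (capacitor voltage as output), ω_n = 1/√(LC) = 1/√(52.5 mH · 263 µF) = 269 rad/s.
ζ = (R/2)·√(C/L) = (12.5/2)·√(263 µF/52.5 mH) = 0.442.
t_s ≈ 3/(ζω_n) = 0.0252 s.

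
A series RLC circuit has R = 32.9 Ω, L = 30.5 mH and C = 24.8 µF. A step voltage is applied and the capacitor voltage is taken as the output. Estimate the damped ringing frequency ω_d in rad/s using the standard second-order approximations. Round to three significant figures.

ω_d ≈ 1020 rad/s

For a series RLC circuit (capacitor voltage as output), ω_n = 1/√(LC) = 1/√(30.5 mH · 24.8 µF) = 1150 rad/s.
ζ = (R/2)·√(C/L) = (32.9/2)·√(24.8 µF/30.5 mH) = 0.469.
ω_d = 1150·√(1 − 0.469²) = 1020 rad/s.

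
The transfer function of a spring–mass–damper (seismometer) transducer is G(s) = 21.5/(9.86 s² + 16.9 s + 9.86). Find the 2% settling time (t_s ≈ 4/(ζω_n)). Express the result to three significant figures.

t_s ≈ 4.67 s

Dividing through by 9.86: denominator becomes s² + 1.714 s + 1.000.
So ω_n = √1.000 = 1.00 rad/s and ζ = 1.714/(2·1.00) = 0.857.
t_s ≈ 4/(ζω_n) = 4.67 s.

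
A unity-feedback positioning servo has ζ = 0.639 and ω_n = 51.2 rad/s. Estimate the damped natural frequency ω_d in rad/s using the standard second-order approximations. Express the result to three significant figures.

ω_d = ω_n√(1−ζ²) = 51.2·√0.592 = 39.4 rad/s.

ω_d ≈ 39.4 rad/s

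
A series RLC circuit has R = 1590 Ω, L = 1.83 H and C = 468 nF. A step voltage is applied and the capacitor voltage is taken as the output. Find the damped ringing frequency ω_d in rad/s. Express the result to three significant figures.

ω_d ≈ 989 rad/s

For a series RLC circuit (capacitor voltage as output), ω_n = 1/√(LC) = 1/√(1.83 H · 468 nF) = 1080 rad/s.
ζ = (R/2)·√(C/L) = (1590/2)·√(468 nF/1.83 H) = 0.402.
ω_d = 1080·√(1 − 0.402²) = 989 rad/s.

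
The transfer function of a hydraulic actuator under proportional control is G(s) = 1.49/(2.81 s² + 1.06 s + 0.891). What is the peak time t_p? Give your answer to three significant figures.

Dividing through by 2.81: denominator becomes s² + 0.3772 s + 0.3171.
So ω_n = √0.3171 = 0.563 rad/s and ζ = 0.3772/(2·0.563) = 0.335.
ω_d = ω_n√(1−ζ²) = 0.531 rad/s. t_p = π/ω_d = 5.92 s.

t_p ≈ 5.92 s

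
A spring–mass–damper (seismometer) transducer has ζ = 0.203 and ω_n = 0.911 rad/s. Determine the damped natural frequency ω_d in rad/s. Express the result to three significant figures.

ω_d ≈ 0.892 rad/s

ω_d = ω_n√(1−ζ²) = 0.911·√0.959 = 0.892 rad/s.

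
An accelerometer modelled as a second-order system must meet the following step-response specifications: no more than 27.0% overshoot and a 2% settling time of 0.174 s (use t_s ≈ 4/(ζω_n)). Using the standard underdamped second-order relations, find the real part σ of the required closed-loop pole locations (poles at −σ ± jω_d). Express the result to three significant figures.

The settling-time spec alone fixes σ = ζω_n = 4/t_s = 4/0.174 = 23.0.
(Overshoot then fixes ζ = 0.385 and hence ω_d = σ·√(1−ζ²)/ζ = 55.2 rad/s.)

σ ≈ 23.0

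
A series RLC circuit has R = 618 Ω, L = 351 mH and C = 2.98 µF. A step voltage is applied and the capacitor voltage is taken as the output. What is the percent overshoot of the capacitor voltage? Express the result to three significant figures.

For a series RLC circuit (capacitor voltage as output), ω_n = 1/√(LC) = 1/√(351 mH · 2.98 µF) = 978 rad/s.
ζ = (R/2)·√(C/L) = (618/2)·√(2.98 µF/351 mH) = 0.900.
%OS = 100 e^{−πζ/√(1−ζ²)} with ζ = 0.900 gives 0.150%.

%OS ≈ 0.150%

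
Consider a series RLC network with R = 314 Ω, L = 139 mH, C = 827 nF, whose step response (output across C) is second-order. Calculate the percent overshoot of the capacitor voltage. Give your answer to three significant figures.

%OS ≈ 27.2%

For a series RLC circuit (capacitor voltage as output), ω_n = 1/√(LC) = 1/√(139 mH · 827 nF) = 2950 rad/s.
ζ = (R/2)·√(C/L) = (314/2)·√(827 nF/139 mH) = 0.383.
%OS = 100 e^{−πζ/√(1−ζ²)} with ζ = 0.383 gives 27.2%.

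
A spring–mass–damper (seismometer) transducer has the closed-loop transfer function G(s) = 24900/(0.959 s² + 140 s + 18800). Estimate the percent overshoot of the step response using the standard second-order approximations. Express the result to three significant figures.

Dividing through by 0.959: denominator becomes s² + 146.0 s + 19600.
So ω_n = √19600 = 140 rad/s and ζ = 146.0/(2·140) = 0.521.
%OS = 100 e^{−πζ/√(1−ζ²)} with ζ = 0.521 gives 14.7%.

%OS ≈ 14.7%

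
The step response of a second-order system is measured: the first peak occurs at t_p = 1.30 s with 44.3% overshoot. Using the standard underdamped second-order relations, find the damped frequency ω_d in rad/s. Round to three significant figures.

ω_d ≈ 2.42 rad/s

t_p = π/ω_d, so ω_d = π/1.30 = 2.42 rad/s.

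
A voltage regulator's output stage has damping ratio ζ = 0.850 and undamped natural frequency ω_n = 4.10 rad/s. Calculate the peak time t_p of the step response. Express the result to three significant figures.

t_p ≈ 1.45 s

The damped frequency is ω_d = ω_n√(1−ζ²) = 4.10·√(1−0.722) = 2.16 rad/s.
Peak time t_p = π/ω_d = π/2.16 = 1.45 s.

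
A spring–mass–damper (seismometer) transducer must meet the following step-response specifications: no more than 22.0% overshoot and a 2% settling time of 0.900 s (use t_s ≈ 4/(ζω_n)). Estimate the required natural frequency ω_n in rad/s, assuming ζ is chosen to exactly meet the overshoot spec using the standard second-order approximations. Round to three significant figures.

ζ = −ln(OS)/√(π² + (ln OS)²). With OS = 0.220, ln OS = −1.514 and ζ = 1.514/3.487 = 0.434.
Then ω_n = 4/(ζ t_s) = 4/(0.434 × 0.900) = 10.2 rad/s.

ω_n ≈ 10.2 rad/s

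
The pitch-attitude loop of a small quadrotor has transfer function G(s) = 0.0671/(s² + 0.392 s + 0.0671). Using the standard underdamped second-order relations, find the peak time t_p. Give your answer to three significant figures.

t_p ≈ 18.5 s

Matching coefficients with s² + 2ζω_n s + ω_n² gives ω_n² = 0.0671 ⇒ ω_n = 0.259 rad/s, and ζ = 0.392/(2ω_n) = 0.757.
ω_d = ω_n√(1−ζ²) = 0.169 rad/s. Then t_p = π/ω_d = 18.5 s.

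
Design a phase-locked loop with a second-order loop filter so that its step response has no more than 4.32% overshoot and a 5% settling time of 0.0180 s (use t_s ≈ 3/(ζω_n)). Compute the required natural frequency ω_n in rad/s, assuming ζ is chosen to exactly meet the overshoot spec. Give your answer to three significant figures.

Inverting the overshoot relation: ζ = |ln 0.0432|/√(π² + ln²0.0432) = 0.707.
Then ω_n = 3/(ζ t_s) = 3/(0.707 × 0.0180) = 236 rad/s.

ω_n ≈ 236 rad/s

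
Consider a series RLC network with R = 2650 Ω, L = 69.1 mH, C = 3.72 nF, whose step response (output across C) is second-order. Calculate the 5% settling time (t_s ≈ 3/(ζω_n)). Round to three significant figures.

For a series RLC circuit (capacitor voltage as output), ω_n = 1/√(LC) = 1/√(69.1 mH · 3.72 nF) = 62400 rad/s.
ζ = (R/2)·√(C/L) = (2650/2)·√(3.72 nF/69.1 mH) = 0.307.
t_s ≈ 3/(ζω_n) = 0.000156 s.

t_s ≈ 0.000156 s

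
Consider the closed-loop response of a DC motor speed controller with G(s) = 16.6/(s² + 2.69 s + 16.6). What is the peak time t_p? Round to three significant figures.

Comparing the denominator to s² + 2ζω_n s + ω_n²: ω_n = √16.6 = 4.07 rad/s, and 2ζω_n = 2.69 so ζ = 2.69/(2·4.07) = 0.330.
ω_d = ω_n√(1−ζ²) = 3.85 rad/s. Then t_p = π/ω_d = 0.817 s.

t_p ≈ 0.817 s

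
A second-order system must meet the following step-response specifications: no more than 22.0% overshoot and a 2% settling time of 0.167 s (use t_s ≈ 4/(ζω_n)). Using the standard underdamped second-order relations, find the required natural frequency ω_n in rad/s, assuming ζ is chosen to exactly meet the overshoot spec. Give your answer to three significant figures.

From %OS = 100·exp(−πζ/√(1−ζ²)), invert to get ζ = −ln(OS)/√(π² + ln²(OS)) with OS = 0.220.
−ln 0.220 = 1.514, so ζ = 1.514/√(π² + 2.293) = 0.434.
Then ω_n = 4/(ζ t_s) = 4/(0.434 × 0.167) = 55.2 rad/s.

ω_n ≈ 55.2 rad/s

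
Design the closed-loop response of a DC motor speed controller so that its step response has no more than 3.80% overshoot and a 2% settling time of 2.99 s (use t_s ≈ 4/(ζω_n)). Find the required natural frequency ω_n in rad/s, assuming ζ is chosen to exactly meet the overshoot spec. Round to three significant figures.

Inverting the overshoot relation: ζ = |ln 0.0380|/√(π² + ln²0.0380) = 0.721.
From t_s ≈ 4/(ζω_n): ω_n = 4/(ζ·t_s) = 4/(0.721·2.99) = 1.86 rad/s.

ω_n ≈ 1.86 rad/s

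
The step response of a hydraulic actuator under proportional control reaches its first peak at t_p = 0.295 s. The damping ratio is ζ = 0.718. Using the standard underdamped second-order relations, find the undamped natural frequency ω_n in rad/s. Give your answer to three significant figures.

Peak time t_p = π/ω_d, so ω_d = π/t_p = π/0.295 = 10.6 rad/s.
ω_n = ω_d/√(1−ζ²) = 10.6/√0.484 = 15.3 rad/s.

ω_n ≈ 15.3 rad/s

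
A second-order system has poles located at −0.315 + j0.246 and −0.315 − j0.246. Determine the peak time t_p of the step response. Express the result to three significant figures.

t_p = π/ω_d with ω_d = 0.246 (the imaginary part), so t_p = 12.8 s.

t_p ≈ 12.8 s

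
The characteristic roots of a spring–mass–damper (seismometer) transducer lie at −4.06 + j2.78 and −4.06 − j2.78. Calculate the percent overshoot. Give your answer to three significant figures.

With σ = 4.06, ω_d = 2.78: ω_n = √(σ²+ω_d²) = 4.92 rad/s, ζ = σ/ω_n = 0.825.
%OS = 100 e^{−πζ/√(1−ζ²)} with ζ = 0.825 gives 1.02%.

%OS ≈ 1.02%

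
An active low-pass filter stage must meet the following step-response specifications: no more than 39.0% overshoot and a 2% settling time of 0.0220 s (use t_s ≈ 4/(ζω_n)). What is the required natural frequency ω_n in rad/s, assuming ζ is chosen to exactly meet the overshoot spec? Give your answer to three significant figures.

Inverting the overshoot relation: ζ = |ln 0.390|/√(π² + ln²0.390) = 0.287.
Then ω_n = 4/(ζ t_s) = 4/(0.287 × 0.0220) = 633 rad/s.

ω_n ≈ 633 rad/s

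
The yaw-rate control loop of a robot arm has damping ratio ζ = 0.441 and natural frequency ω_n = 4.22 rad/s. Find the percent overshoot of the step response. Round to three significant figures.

%OS ≈ 21.4%

For an underdamped second-order system, %OS = 100·exp(−πζ/√(1−ζ²)).
πζ/√(1−ζ²) = π·0.441/√(1−0.194) = 1.544, so %OS = 100·e^(−1.544) = 21.4%.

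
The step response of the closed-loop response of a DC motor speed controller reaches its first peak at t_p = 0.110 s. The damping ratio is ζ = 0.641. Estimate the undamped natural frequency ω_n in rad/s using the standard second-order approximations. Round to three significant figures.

Peak time t_p = π/ω_d, so ω_d = π/t_p = π/0.110 = 28.6 rad/s.
ω_n = ω_d/√(1−ζ²) = 28.6/√0.589 = 37.2 rad/s.

ω_n ≈ 37.2 rad/s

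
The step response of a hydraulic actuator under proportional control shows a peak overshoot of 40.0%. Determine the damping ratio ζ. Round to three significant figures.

ζ ≈ 0.280

Inverting the overshoot relation: ζ = |ln 0.400|/√(π² + ln²0.400) = 0.280.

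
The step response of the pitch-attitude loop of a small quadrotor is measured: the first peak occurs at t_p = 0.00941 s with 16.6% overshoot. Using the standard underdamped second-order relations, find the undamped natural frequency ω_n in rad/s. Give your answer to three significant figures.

ω_n ≈ 385 rad/s

ζ from %OS: ζ = |ln 0.166|/√(π²+ln²0.166) = 0.496.
t_p = π/ω_d ⇒ ω_d = 334 rad/s; then ω_n = ω_d/√(1−ζ²) = 385 rad/s.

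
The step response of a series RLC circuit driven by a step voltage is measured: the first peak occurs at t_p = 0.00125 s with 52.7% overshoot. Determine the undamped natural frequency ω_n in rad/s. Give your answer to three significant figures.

ω_n ≈ 2560 rad/s

The overshoot fixes ζ = −ln(OS)/√(π²+ln²(OS)) = 0.200.
t_p = π/ω_d ⇒ ω_d = 2510 rad/s; then ω_n = ω_d/√(1−ζ²) = 2560 rad/s.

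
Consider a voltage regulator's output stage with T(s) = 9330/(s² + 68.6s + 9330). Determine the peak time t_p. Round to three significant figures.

Matching coefficients with s² + 2ζω_n s + ω_n² gives ω_n² = 9330 ⇒ ω_n = 96.6 rad/s, and ζ = 68.6/(2ω_n) = 0.355.
ω_d = ω_n√(1−ζ²) = 90.3 rad/s. Then t_p = π/ω_d = 0.0348 s.

t_p ≈ 0.0348 s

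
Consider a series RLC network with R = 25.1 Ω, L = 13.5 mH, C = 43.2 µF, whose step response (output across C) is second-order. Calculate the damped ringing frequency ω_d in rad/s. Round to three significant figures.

For a series RLC circuit (capacitor voltage as output), ω_n = 1/√(LC) = 1/√(13.5 mH · 43.2 µF) = 1310 rad/s.
ζ = (R/2)·√(C/L) = (25.1/2)·√(43.2 µF/13.5 mH) = 0.710.
ω_d = 1310·√(1 − 0.710²) = 922 rad/s.

ω_d ≈ 922 rad/s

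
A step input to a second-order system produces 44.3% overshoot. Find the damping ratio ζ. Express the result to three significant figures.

ζ ≈ 0.251

From %OS = 100·exp(−πζ/√(1−ζ²)), invert to get ζ = −ln(OS)/√(π² + ln²(OS)) with OS = 0.443.
−ln 0.443 = 0.8142, so ζ = 0.8142/√(π² + 0.6629) = 0.251.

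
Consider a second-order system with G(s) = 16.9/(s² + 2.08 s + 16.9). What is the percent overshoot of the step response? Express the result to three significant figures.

%OS ≈ 44.0%

ω_n = √16.9 = 4.11 rad/s; ζ = 2.08/(2·4.11) = 0.253.
Overshoot: exp(−π·0.253/√(1−0.253²)) = 0.440, i.e. 44.0%.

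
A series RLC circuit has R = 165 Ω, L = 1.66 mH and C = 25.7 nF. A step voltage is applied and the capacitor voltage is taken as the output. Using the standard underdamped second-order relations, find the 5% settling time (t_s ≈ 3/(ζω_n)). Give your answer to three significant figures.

t_s ≈ 0.0000604 s

For a series RLC circuit (capacitor voltage as output), ω_n = 1/√(LC) = 1/√(1.66 mH · 25.7 nF) = 153000 rad/s.
ζ = (R/2)·√(C/L) = (165/2)·√(25.7 nF/1.66 mH) = 0.325.
t_s ≈ 3/(ζω_n) = 0.0000604 s.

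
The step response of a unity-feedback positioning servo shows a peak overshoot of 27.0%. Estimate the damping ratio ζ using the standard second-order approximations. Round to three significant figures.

ζ ≈ 0.385

ζ = −ln(OS)/√(π² + (ln OS)²). With OS = 0.270, ln OS = −1.309 and ζ = 1.309/3.404 = 0.385.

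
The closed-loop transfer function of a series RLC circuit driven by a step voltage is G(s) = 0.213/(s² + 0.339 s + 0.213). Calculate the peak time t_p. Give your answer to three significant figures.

t_p ≈ 7.32 s

Matching coefficients with s² + 2ζω_n s + ω_n² gives ω_n² = 0.213 ⇒ ω_n = 0.462 rad/s, and ζ = 0.339/(2ω_n) = 0.367.
The damped frequency ω_d = ω_n√(1−ζ²) = 0.429 rad/s. Then t_p = π/ω_d = 7.32 s.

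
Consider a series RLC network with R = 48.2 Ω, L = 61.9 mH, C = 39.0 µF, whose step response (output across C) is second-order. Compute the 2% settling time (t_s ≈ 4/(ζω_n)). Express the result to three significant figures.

For a series RLC circuit (capacitor voltage as output), ω_n = 1/√(LC) = 1/√(61.9 mH · 39.0 µF) = 644 rad/s.
ζ = (R/2)·√(C/L) = (48.2/2)·√(39.0 µF/61.9 mH) = 0.605.
t_s ≈ 4/(ζω_n) = 0.0103 s.

t_s ≈ 0.0103 s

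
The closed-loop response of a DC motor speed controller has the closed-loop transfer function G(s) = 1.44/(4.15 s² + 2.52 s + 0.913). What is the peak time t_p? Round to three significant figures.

t_p ≈ 8.79 s

Dividing through by 4.15: denominator becomes s² + 0.6072 s + 0.2200.
So ω_n = √0.2200 = 0.469 rad/s and ζ = 0.6072/(2·0.469) = 0.647.
ω_d = 0.469·√(1 − 0.647²) = 0.358 rad/s. t_p = π/ω_d = 8.79 s.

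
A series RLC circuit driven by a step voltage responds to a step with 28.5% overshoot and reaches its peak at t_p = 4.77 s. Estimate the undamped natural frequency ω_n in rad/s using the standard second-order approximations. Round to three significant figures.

The overshoot fixes ζ = −ln(OS)/√(π²+ln²(OS)) = 0.371.
t_p = π/ω_d ⇒ ω_d = 0.659 rad/s; then ω_n = ω_d/√(1−ζ²) = 0.709 rad/s.

ω_n ≈ 0.709 rad/s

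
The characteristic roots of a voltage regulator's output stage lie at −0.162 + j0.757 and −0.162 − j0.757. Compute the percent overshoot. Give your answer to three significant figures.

%OS ≈ 51.1%

The poles are at −σ ± jω_d with σ = 0.162 and ω_d = 0.757, so ω_n = √(σ²+ω_d²) = 0.774 rad/s and ζ = σ/ω_n = 0.209.
Overshoot: exp(−π·0.209/√(1−0.209²)) = 0.511, i.e. 51.1%.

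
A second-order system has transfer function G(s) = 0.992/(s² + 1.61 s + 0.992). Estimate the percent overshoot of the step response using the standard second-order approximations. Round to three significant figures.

Comparing the denominator to s² + 2ζω_n s + ω_n²: ω_n = √0.992 = 0.996 rad/s, and 2ζω_n = 1.61 so ζ = 1.61/(2·0.996) = 0.808.
Overshoot: exp(−π·0.808/√(1−0.808²)) = 0.0134, i.e. 1.34%.

%OS ≈ 1.34%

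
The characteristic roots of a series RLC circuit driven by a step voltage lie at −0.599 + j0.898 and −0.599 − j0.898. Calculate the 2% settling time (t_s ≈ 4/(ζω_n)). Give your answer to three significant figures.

For poles at −σ ± jω_d, ζω_n = σ = 0.599, so t_s ≈ 4/σ = 6.68 s.

t_s ≈ 6.68 s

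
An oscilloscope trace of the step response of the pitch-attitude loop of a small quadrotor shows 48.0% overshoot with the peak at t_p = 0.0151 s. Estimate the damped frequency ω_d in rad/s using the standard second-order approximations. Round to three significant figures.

ω_d ≈ 208 rad/s

t_p = π/ω_d, so ω_d = π/0.0151 = 208 rad/s.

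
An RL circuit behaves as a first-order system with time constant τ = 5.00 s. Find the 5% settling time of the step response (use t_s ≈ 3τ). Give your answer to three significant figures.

t_s ≈ 15.0 s

t_s ≈ 3τ = 15.0 s.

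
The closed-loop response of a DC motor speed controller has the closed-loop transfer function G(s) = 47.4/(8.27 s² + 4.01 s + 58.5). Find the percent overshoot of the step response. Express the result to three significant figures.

Dividing through by 8.27: denominator becomes s² + 0.4849 s + 7.074.
So ω_n = √7.074 = 2.66 rad/s and ζ = 0.4849/(2·2.66) = 0.0912.
Overshoot: exp(−π·0.0912/√(1−0.0912²)) = 0.750, i.e. 75.0%.

%OS ≈ 75.0%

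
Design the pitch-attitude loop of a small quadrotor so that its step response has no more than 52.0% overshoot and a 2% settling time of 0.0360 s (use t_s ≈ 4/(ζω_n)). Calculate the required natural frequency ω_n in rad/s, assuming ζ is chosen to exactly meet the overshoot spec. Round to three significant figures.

ω_n ≈ 545 rad/s

Inverting the overshoot relation: ζ = |ln 0.520|/√(π² + ln²0.520) = 0.204.
From t_s ≈ 4/(ζω_n): ω_n = 4/(ζ·t_s) = 4/(0.204·0.0360) = 545 rad/s.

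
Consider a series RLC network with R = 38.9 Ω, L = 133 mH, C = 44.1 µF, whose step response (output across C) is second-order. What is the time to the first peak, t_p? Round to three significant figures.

t_p ≈ 0.00814 s

For a series RLC circuit (capacitor voltage as output), ω_n = 1/√(LC) = 1/√(133 mH · 44.1 µF) = 413 rad/s.
ζ = (R/2)·√(C/L) = (38.9/2)·√(44.1 µF/133 mH) = 0.354.
The damped frequency ω_d = ω_n√(1−ζ²) = 386 rad/s. t_p = π/ω_d = 0.00814 s.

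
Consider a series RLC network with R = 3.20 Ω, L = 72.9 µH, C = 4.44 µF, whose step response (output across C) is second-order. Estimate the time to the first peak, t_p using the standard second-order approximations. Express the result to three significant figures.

For a series RLC circuit (capacitor voltage as output), ω_n = 1/√(LC) = 1/√(72.9 µH · 4.44 µF) = 55600 rad/s.
ζ = (R/2)·√(C/L) = (3.20/2)·√(4.44 µF/72.9 µH) = 0.395.
ω_d = ω_n√(1−ζ²) = 51100 rad/s. t_p = π/ω_d = 0.0000615 s.

t_p ≈ 0.0000615 s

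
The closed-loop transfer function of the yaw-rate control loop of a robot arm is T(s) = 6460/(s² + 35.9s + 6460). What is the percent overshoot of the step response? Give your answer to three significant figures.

ω_n = √6460 = 80.4 rad/s; ζ = 35.9/(2·80.4) = 0.223.
%OS = 100·exp(−πζ/√(1−ζ²)) = 48.7%.

%OS ≈ 48.7%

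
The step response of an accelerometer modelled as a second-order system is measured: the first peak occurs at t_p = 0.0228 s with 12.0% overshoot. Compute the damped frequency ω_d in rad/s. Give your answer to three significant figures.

t_p = π/ω_d, so ω_d = π/0.0228 = 138 rad/s.

ω_d ≈ 138 rad/s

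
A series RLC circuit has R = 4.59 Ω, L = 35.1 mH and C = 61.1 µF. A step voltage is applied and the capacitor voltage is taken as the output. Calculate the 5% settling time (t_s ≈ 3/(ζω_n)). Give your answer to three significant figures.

t_s ≈ 0.0459 s

For a series RLC circuit (capacitor voltage as output), ω_n = 1/√(LC) = 1/√(35.1 mH · 61.1 µF) = 683 rad/s.
ζ = (R/2)·√(C/L) = (4.59/2)·√(61.1 µF/35.1 mH) = 0.0958.
t_s ≈ 3/(ζω_n) = 0.0459 s.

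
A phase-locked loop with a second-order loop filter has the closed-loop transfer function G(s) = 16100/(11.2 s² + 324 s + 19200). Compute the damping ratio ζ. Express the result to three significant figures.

ζ ≈ 0.349

Dividing through by 11.2: denominator becomes s² + 28.93 s + 1714.
So ω_n = √1714 = 41.4 rad/s and ζ = 28.93/(2·41.4) = 0.349.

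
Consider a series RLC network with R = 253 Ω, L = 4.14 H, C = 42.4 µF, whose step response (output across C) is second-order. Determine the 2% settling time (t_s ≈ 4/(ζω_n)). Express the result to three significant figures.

t_s ≈ 0.131 s

For a series RLC circuit (capacitor voltage as output), ω_n = 1/√(LC) = 1/√(4.14 H · 42.4 µF) = 75.5 rad/s.
ζ = (R/2)·√(C/L) = (253/2)·√(42.4 µF/4.14 H) = 0.405.
t_s ≈ 4/(ζω_n) = 0.131 s.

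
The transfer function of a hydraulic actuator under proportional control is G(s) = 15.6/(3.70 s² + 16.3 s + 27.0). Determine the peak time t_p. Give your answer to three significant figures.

Dividing through by 3.70: denominator becomes s² + 4.405 s + 7.297.
So ω_n = √7.297 = 2.70 rad/s and ζ = 4.405/(2·2.70) = 0.815.
ω_d = 2.70·√(1 − 0.815²) = 1.56 rad/s. t_p = π/ω_d = 2.01 s.

t_p ≈ 2.01 s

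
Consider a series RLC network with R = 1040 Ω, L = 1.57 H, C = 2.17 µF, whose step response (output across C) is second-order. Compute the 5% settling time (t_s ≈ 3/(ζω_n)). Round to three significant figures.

For a series RLC circuit (capacitor voltage as output), ω_n = 1/√(LC) = 1/√(1.57 H · 2.17 µF) = 542 rad/s.
ζ = (R/2)·√(C/L) = (1040/2)·√(2.17 µF/1.57 H) = 0.611.
t_s ≈ 3/(ζω_n) = 0.00906 s.

t_s ≈ 0.00906 s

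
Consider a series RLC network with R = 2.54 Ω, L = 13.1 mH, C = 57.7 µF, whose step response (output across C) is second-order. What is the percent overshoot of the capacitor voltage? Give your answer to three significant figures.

For a series RLC circuit (capacitor voltage as output), ω_n = 1/√(LC) = 1/√(13.1 mH · 57.7 µF) = 1150 rad/s.
ζ = (R/2)·√(C/L) = (2.54/2)·√(57.7 µF/13.1 mH) = 0.0843.
%OS = 100 e^{−πζ/√(1−ζ²)} with ζ = 0.0843 gives 76.7%.

%OS ≈ 76.7%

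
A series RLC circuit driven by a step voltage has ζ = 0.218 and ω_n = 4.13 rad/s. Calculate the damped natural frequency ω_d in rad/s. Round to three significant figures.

ω_d = ω_n√(1−ζ²) = 4.13·√0.952 = 4.03 rad/s.

ω_d ≈ 4.03 rad/s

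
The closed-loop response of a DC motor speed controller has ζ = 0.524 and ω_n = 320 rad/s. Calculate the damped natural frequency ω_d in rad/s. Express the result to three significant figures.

ω_d = ω_n√(1−ζ²) = 320·√0.725 = 273 rad/s.

ω_d ≈ 273 rad/s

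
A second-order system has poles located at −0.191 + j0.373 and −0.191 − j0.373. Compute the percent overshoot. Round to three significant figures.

%OS ≈ 20.0%

|pole| = ω_n = √(0.191² + 0.373²) = 0.419 rad/s; ζ = cos θ = σ/ω_n = 0.456.
Overshoot: exp(−π·0.456/√(1−0.456²)) = 0.200, i.e. 20.0%.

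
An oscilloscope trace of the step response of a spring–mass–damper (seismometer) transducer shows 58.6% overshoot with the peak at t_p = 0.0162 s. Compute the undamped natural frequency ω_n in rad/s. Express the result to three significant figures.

The overshoot fixes ζ = −ln(OS)/√(π²+ln²(OS)) = 0.168.
t_p = π/ω_d ⇒ ω_d = 194 rad/s; then ω_n = ω_d/√(1−ζ²) = 197 rad/s.

ω_n ≈ 197 rad/s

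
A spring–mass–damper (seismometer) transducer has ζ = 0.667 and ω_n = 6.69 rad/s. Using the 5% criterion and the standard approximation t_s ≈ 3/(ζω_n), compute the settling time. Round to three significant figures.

t_s ≈ 3/(ζω_n) = 3/(0.667 × 6.69) = 0.672 s.

t_s ≈ 0.672 s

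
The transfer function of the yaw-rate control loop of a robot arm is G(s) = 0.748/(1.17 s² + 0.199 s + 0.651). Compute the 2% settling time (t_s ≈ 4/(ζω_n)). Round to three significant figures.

t_s ≈ 47.0 s

Dividing through by 1.17: denominator becomes s² + 0.1701 s + 0.5564.
So ω_n = √0.5564 = 0.746 rad/s and ζ = 0.1701/(2·0.746) = 0.114.
t_s ≈ 4/(ζω_n) = 47.0 s.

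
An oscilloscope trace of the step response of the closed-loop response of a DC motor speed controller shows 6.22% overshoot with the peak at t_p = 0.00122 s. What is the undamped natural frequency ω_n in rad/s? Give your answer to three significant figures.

ω_n ≈ 3440 rad/s

ζ from %OS: ζ = |ln 0.0622|/√(π²+ln²0.0622) = 0.662.
t_p = π/ω_d ⇒ ω_d = 2580 rad/s; then ω_n = ω_d/√(1−ζ²) = 3440 rad/s.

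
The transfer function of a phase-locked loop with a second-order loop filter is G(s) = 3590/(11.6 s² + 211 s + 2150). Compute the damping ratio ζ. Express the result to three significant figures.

ζ ≈ 0.668

Dividing through by 11.6: denominator becomes s² + 18.19 s + 185.3.
So ω_n = √185.3 = 13.6 rad/s and ζ = 18.19/(2·13.6) = 0.668.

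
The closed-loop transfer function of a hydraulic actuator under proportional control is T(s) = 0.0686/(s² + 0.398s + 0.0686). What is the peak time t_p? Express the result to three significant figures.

t_p ≈ 18.4 s

Matching coefficients with s² + 2ζω_n s + ω_n² gives ω_n² = 0.0686 ⇒ ω_n = 0.262 rad/s, and ζ = 0.398/(2ω_n) = 0.760.
ω_d = ω_n√(1−ζ²) = 0.170 rad/s. Then t_p = π/ω_d = 18.4 s.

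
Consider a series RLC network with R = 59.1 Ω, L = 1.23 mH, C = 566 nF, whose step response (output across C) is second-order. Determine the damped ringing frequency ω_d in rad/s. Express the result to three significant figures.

ω_d ≈ 29300 rad/s

For a series RLC circuit (capacitor voltage as output), ω_n = 1/√(LC) = 1/√(1.23 mH · 566 nF) = 37900 rad/s.
ζ = (R/2)·√(C/L) = (59.1/2)·√(566 nF/1.23 mH) = 0.634.
The damped frequency ω_d = ω_n√(1−ζ²) = 29300 rad/s.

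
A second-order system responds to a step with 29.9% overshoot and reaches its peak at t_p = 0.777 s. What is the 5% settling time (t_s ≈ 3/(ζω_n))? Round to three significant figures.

ζ from %OS: ζ = |ln 0.299|/√(π²+ln²0.299) = 0.359.
t_p = π/ω_d ⇒ ω_d = 4.04 rad/s; then ω_n = ω_d/√(1−ζ²) = 4.33 rad/s.
t_s ≈ 3/(ζω_n) = 3/(0.359·4.33) = 1.93 s.

t_s ≈ 1.93 s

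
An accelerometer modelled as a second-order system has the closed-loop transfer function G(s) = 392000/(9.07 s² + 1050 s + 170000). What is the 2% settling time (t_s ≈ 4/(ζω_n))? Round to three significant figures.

Dividing through by 9.07: denominator becomes s² + 115.8 s + 18740.
So ω_n = √18740 = 137 rad/s and ζ = 115.8/(2·137) = 0.423.
t_s ≈ 4/(ζω_n) = 0.0691 s.

t_s ≈ 0.0691 s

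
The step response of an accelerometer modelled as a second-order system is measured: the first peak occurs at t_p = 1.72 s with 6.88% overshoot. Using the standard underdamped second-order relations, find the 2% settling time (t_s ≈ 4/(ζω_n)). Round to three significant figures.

ζ from %OS: ζ = |ln 0.0688|/√(π²+ln²0.0688) = 0.649.
From t_p = π/ω_d, ω_d = π/1.72 = 1.83 rad/s, so ω_n = ω_d/√(1−ζ²) = 2.40 rad/s.
t_s ≈ 4/(ζω_n) = 4/(0.649·2.40) = 2.57 s.

t_s ≈ 2.57 s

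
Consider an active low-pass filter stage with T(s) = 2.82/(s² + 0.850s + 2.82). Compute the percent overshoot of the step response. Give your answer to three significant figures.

Comparing the denominator to s² + 2ζω_n s + ω_n²: ω_n = √2.82 = 1.68 rad/s, and 2ζω_n = 0.850 so ζ = 0.850/(2·1.68) = 0.253.
%OS = 100 e^{−πζ/√(1−ζ²)} with ζ = 0.253 gives 44.0%.

%OS ≈ 44.0%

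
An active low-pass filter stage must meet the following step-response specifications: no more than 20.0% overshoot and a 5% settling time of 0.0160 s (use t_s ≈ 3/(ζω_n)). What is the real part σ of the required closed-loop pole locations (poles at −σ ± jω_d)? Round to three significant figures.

The settling-time spec alone fixes σ = ζω_n = 3/t_s = 3/0.0160 = 188.
(Overshoot then fixes ζ = 0.456 and hence ω_d = σ·√(1−ζ²)/ζ = 366 rad/s.)

σ ≈ 188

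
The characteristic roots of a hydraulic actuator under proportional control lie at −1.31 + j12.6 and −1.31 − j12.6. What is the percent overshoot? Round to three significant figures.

%OS ≈ 72.1%

With σ = 1.31, ω_d = 12.6: ω_n = √(σ²+ω_d²) = 12.7 rad/s, ζ = σ/ω_n = 0.103.
%OS = 100·exp(−πζ/√(1−ζ²)) = 72.1%.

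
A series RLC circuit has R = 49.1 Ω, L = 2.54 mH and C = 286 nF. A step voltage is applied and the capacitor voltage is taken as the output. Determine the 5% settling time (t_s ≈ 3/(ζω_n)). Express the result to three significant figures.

For a series RLC circuit (capacitor voltage as output), ω_n = 1/√(LC) = 1/√(2.54 mH · 286 nF) = 37100 rad/s.
ζ = (R/2)·√(C/L) = (49.1/2)·√(286 nF/2.54 mH) = 0.261.
t_s ≈ 3/(ζω_n) = 0.000310 s.

t_s ≈ 0.000310 s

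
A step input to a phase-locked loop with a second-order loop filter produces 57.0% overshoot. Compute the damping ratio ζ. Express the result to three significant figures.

From %OS = 100·exp(−πζ/√(1−ζ²)), invert to get ζ = −ln(OS)/√(π² + ln²(OS)) with OS = 0.570.
−ln 0.570 = 0.5621, so ζ = 0.5621/√(π² + 0.3160) = 0.176.

ζ ≈ 0.176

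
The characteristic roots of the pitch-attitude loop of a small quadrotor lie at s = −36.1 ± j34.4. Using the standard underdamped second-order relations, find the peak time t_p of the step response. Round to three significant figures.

t_p = π/ω_d with ω_d = 34.4 (the imaginary part), so t_p = 0.0913 s.

t_p ≈ 0.0913 s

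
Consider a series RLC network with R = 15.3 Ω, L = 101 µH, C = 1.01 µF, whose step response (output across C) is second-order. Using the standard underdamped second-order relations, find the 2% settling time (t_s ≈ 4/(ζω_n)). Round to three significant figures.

t_s ≈ 0.0000528 s

For a series RLC circuit (capacitor voltage as output), ω_n = 1/√(LC) = 1/√(101 µH · 1.01 µF) = 99000 rad/s.
ζ = (R/2)·√(C/L) = (15.3/2)·√(1.01 µF/101 µH) = 0.765.
t_s ≈ 4/(ζω_n) = 0.0000528 s.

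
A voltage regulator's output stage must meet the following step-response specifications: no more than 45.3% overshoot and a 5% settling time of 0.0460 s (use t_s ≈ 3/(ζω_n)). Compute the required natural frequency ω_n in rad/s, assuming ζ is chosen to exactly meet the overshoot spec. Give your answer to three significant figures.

Inverting the overshoot relation: ζ = |ln 0.453|/√(π² + ln²0.453) = 0.244.
From t_s ≈ 3/(ζω_n): ω_n = 3/(ζ·t_s) = 3/(0.244·0.0460) = 267 rad/s.

ω_n ≈ 267 rad/s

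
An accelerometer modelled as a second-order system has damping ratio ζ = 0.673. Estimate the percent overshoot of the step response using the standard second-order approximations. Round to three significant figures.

%OS ≈ 5.74%

For an underdamped second-order system, %OS = 100·exp(−πζ/√(1−ζ²)).
πζ/√(1−ζ²) = π·0.673/√(1−0.453) = 2.859, so %OS = 100·e^(−2.859) = 5.74%.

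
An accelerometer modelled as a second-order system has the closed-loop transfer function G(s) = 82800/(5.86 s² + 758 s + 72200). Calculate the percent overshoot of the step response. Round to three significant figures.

%OS ≈ 10.5%

Dividing through by 5.86: denominator becomes s² + 129.4 s + 12320.
So ω_n = √12320 = 111 rad/s and ζ = 129.4/(2·111) = 0.583.
%OS = 100 e^{−πζ/√(1−ζ²)} with ζ = 0.583 gives 10.5%.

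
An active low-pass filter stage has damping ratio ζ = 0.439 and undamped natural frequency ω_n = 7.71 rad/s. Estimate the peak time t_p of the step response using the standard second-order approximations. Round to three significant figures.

The damped frequency is ω_d = ω_n√(1−ζ²) = 7.71·√(1−0.193) = 6.93 rad/s.
Peak time t_p = π/ω_d = π/6.93 = 0.454 s.

t_p ≈ 0.454 s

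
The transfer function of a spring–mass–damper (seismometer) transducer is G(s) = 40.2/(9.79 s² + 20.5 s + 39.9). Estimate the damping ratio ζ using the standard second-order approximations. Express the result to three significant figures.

ζ ≈ 0.519

Dividing through by 9.79: denominator becomes s² + 2.094 s + 4.076.
So ω_n = √4.076 = 2.02 rad/s and ζ = 2.094/(2·2.02) = 0.519.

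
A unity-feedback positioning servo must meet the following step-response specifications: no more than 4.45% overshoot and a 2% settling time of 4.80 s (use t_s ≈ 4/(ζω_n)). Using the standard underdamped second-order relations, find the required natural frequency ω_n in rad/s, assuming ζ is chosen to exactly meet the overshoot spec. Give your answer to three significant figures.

ω_n ≈ 1.18 rad/s

ζ = −ln(OS)/√(π² + (ln OS)²). With OS = 0.0445, ln OS = −3.112 and ζ = 3.112/4.422 = 0.704.
From t_s ≈ 4/(ζω_n): ω_n = 4/(ζ·t_s) = 4/(0.704·4.80) = 1.18 rad/s.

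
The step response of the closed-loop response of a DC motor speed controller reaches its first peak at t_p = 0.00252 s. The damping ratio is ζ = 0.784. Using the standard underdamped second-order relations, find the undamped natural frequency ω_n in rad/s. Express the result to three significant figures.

ω_n ≈ 2010 rad/s

Peak time t_p = π/ω_d, so ω_d = π/t_p = π/0.00252 = 1250 rad/s.
ω_n = ω_d/√(1−ζ²) = 1250/√0.385 = 2010 rad/s.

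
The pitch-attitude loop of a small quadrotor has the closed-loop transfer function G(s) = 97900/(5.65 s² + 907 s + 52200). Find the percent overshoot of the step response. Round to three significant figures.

Dividing through by 5.65: denominator becomes s² + 160.5 s + 9239.
So ω_n = √9239 = 96.1 rad/s and ζ = 160.5/(2·96.1) = 0.835.
Overshoot: exp(−π·0.835/√(1−0.835²)) = 0.00849, i.e. 0.849%.

%OS ≈ 0.849%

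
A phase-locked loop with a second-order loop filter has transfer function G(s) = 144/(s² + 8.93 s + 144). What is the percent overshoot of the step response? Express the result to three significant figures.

%OS ≈ 28.4%

Comparing the denominator to s² + 2ζω_n s + ω_n²: ω_n = √144 = 12.0 rad/s, and 2ζω_n = 8.93 so ζ = 8.93/(2·12.0) = 0.372.
%OS = 100·exp(−πζ/√(1−ζ²)) = 28.4%.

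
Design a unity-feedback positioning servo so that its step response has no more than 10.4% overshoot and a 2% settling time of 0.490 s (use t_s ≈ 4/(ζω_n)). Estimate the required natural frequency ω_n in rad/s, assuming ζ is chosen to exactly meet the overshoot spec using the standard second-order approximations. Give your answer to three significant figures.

ω_n ≈ 14.0 rad/s

ζ = −ln(OS)/√(π² + (ln OS)²). With OS = 0.104, ln OS = −2.263 and ζ = 2.263/3.872 = 0.585.
Then ω_n = 4/(ζ t_s) = 4/(0.585 × 0.490) = 14.0 rad/s.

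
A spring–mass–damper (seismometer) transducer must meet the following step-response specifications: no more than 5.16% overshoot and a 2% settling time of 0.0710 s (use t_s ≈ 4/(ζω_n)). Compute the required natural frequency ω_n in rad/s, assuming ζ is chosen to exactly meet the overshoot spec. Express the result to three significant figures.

ω_n ≈ 82.1 rad/s

ζ = −ln(OS)/√(π² + (ln OS)²). With OS = 0.0516, ln OS = −2.964 and ζ = 2.964/4.319 = 0.686.
From t_s ≈ 4/(ζω_n): ω_n = 4/(ζ·t_s) = 4/(0.686·0.0710) = 82.1 rad/s.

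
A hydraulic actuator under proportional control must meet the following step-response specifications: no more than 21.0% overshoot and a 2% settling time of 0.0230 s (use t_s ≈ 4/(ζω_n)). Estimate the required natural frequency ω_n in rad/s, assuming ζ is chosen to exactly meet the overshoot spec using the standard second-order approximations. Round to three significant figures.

Inverting the overshoot relation: ζ = |ln 0.210|/√(π² + ln²0.210) = 0.445.
From t_s ≈ 4/(ζω_n): ω_n = 4/(ζ·t_s) = 4/(0.445·0.0230) = 391 rad/s.

ω_n ≈ 391 rad/s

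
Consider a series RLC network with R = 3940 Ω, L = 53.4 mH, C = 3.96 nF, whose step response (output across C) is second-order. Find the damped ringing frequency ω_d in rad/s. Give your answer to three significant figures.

ω_d ≈ 58000 rad/s

For a series RLC circuit (capacitor voltage as output), ω_n = 1/√(LC) = 1/√(53.4 mH · 3.96 nF) = 68800 rad/s.
ζ = (R/2)·√(C/L) = (3940/2)·√(3.96 nF/53.4 mH) = 0.536.
The damped frequency ω_d = ω_n√(1−ζ²) = 58000 rad/s.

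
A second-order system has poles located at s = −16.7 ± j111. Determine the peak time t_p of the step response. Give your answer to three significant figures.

t_p = π/ω_d with ω_d = 111 (the imaginary part), so t_p = 0.0283 s.

t_p ≈ 0.0283 s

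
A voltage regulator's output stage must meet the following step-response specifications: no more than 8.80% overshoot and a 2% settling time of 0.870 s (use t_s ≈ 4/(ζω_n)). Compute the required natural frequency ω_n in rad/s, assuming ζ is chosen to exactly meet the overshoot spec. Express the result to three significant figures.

ω_n ≈ 7.51 rad/s

ζ = −ln(OS)/√(π² + (ln OS)²). With OS = 0.0880, ln OS = −2.430 and ζ = 2.430/3.972 = 0.612.
From t_s ≈ 4/(ζω_n): ω_n = 4/(ζ·t_s) = 4/(0.612·0.870) = 7.51 rad/s.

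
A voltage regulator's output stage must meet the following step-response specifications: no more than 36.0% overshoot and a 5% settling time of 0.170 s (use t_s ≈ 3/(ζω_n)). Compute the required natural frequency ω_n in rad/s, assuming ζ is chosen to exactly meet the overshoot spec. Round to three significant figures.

From %OS = 100·exp(−πζ/√(1−ζ²)), invert to get ζ = −ln(OS)/√(π² + ln²(OS)) with OS = 0.360.
−ln 0.360 = 1.022, so ζ = 1.022/√(π² + 1.044) = 0.309.
From t_s ≈ 3/(ζω_n): ω_n = 3/(ζ·t_s) = 3/(0.309·0.170) = 57.1 rad/s.

ω_n ≈ 57.1 rad/s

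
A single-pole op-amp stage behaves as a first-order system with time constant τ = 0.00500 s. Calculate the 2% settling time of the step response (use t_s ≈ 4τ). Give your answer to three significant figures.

t_s ≈ 4τ = 0.0200 s.

t_s ≈ 0.0200 s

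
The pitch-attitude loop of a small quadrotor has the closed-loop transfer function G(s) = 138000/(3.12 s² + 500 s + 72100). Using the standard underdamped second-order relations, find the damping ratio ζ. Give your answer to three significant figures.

Dividing through by 3.12: denominator becomes s² + 160.3 s + 23110.
So ω_n = √23110 = 152 rad/s and ζ = 160.3/(2·152) = 0.527.

ζ ≈ 0.527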